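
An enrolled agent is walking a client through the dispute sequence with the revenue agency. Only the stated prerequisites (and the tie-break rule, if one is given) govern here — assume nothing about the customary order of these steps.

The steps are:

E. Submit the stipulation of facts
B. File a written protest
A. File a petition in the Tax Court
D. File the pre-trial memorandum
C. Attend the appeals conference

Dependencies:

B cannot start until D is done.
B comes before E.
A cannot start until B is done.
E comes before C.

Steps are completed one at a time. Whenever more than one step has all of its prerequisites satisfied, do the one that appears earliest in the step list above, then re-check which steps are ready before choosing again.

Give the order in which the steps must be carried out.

D is the only step with nothing outstanding, so it goes first.
B needed D, now all done → B.
Now E and A have their prerequisites met. E is listed earlier, so E next.
Now A and C have their prerequisites met. A is listed earlier, so A next.
C is the only step now ready → C.

D, B, E, A, C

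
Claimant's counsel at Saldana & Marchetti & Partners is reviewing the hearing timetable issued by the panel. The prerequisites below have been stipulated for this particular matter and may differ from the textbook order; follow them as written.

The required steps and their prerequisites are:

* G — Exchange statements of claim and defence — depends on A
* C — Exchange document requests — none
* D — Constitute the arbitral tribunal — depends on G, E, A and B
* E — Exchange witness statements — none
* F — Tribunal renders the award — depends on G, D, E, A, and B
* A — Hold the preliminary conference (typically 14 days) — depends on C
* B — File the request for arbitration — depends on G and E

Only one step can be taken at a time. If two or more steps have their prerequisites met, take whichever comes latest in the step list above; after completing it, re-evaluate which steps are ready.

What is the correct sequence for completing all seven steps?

E, C, A, G, B, D, F

Nothing is required for E and C. E is listed later → E first.
Next only C has its prerequisites met → C.
A is the only step now ready → A.
Next only G has its prerequisites met → G.
B needed E and G, now all done → B.
That leaves D as the only ready step → D.
F is the only step now ready → F.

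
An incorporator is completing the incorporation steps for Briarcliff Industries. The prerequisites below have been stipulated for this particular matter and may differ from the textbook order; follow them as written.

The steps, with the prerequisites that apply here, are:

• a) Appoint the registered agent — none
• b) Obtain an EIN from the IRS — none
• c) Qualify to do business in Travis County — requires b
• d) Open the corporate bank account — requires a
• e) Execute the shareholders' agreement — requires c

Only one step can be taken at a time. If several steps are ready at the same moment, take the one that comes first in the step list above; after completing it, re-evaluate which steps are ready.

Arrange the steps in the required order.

a b c d e

a and b have no prerequisites; a is listed earlier, so a is first.
Now b and d have their prerequisites met. b is listed earlier, so b next.
Ready: c and d. c is listed earlier → c.
Now d and e have their prerequisites met. d is listed earlier, so d next.
That leaves e as the only ready step → e.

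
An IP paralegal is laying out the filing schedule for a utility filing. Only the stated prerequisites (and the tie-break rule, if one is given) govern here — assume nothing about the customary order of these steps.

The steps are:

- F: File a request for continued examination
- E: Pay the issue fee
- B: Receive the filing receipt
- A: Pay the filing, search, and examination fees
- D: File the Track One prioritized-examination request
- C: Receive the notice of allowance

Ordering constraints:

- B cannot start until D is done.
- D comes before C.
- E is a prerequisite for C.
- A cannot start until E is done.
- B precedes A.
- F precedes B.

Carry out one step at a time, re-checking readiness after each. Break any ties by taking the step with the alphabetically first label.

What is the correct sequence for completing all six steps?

D, E, C, F, B, A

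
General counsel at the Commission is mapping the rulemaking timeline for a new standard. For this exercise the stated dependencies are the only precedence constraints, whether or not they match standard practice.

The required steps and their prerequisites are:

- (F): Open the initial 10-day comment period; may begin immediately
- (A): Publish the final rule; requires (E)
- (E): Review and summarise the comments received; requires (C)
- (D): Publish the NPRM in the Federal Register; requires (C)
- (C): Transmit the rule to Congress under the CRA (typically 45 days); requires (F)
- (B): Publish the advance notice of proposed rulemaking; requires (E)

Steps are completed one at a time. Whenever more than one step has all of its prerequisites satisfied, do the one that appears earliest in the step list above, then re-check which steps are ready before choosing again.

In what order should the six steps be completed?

(F) → (C) → (E) → (A) → (D) → (B)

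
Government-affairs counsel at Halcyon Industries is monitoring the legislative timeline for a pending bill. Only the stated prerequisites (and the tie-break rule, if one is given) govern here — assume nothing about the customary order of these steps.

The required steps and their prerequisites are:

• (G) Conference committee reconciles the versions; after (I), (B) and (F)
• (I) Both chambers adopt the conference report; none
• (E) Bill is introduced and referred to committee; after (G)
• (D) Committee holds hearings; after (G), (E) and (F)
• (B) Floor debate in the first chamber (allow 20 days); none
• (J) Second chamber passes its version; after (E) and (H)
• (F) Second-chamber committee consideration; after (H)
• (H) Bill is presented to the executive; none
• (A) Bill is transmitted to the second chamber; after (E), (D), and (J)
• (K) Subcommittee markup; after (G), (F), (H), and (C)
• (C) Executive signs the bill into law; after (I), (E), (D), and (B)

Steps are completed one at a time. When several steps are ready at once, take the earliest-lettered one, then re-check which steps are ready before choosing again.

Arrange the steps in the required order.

(B) → (H) → (F) → (I) → (G) → (E) → (D) → (C) → (J) → (A) → (K)

(B), (H) and (I) have no prerequisites; (B) has the earlier label, so (B) is first.
Ready: (H) and (I). (H) has the earlier label → (H).
(F) now also ready, so the ready set is {(F), (I)}; (F) has the earlier label → (F).
(I) is the only step now ready → (I).
(G) needed (B), (F) and (I), now all done → (G).
(E) needed (G), now all done → (E).
(D) and (J) are both available; (D) has the earlier label → (D).
(C) now also ready, so the ready set is {(C), (J)}; (C) has the earlier label → (C).
(K) now also ready, so the ready set is {(J), (K)}; (J) has the earlier label → (J).
(A) now also ready, so the ready set is {(A), (K)}; (A) has the earlier label → (A).
(K) needed (C), (F), (G) and (H), now all done → (K).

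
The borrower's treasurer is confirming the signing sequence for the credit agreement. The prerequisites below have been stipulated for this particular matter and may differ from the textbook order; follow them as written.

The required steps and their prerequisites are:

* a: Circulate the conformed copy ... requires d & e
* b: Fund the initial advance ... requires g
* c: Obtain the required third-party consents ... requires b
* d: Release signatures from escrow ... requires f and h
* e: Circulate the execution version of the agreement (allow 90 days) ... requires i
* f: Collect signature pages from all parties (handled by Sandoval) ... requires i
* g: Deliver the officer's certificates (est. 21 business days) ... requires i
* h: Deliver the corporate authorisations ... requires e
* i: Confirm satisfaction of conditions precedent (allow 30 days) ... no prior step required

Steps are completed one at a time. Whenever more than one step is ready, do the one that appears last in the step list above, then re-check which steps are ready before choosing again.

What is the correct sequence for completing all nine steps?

Only i has no prerequisites, so it is first.
Ready: g, f and e. g is listed later → g.
f, e and b are all available; f is listed later → f.
Now e and b have their prerequisites met. e is listed later, so e next.
Ready: h and b. h is listed later → h.
Ready: d and b. d is listed later → d.
a now also ready, so the ready set is {b, a}; b is listed later → b.
c now also ready, so the ready set is {c, a}; c is listed later → c.
a needed e and d, now all done → a.

i g f e h d b c a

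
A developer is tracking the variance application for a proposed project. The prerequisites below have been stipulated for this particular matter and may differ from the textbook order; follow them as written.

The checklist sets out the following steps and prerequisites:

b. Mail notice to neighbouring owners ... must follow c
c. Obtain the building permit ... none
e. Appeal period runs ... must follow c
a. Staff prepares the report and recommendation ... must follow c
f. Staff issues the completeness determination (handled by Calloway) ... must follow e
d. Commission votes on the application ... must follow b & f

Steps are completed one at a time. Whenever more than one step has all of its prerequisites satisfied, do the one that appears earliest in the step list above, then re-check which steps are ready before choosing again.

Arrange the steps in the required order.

c → b → e → a → f → d

c has no prerequisites → c first.
Ready: b, e and a. b is listed earlier → b.
Ready: e and a. e is listed earlier → e.
f now also ready, so the ready set is {a, f}; a is listed earlier → a.
Next only f has its prerequisites met → f.
That leaves d as the only ready step → d.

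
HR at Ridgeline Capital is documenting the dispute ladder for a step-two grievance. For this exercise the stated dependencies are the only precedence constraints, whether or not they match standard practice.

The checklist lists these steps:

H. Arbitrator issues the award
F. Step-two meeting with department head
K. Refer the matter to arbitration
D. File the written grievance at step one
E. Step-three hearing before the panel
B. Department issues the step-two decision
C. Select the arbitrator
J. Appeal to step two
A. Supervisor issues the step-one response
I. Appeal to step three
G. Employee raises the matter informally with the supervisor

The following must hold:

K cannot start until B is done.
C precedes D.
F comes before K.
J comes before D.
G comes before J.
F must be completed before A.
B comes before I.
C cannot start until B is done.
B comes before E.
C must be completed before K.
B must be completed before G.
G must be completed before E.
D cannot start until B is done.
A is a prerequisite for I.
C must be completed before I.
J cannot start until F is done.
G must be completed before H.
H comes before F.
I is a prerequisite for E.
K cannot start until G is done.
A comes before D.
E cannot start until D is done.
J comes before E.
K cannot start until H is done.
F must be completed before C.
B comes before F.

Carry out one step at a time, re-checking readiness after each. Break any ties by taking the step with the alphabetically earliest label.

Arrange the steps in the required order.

B G H F A C I J D E K

B is the only step with nothing outstanding, so it goes first.
Next only G has its prerequisites met → G.
Next only H has its prerequisites met → H.
Next only F has its prerequisites met → F.
Now A, C and J have their prerequisites met. A has the earlier label, so A next.
Ready: C and J. C has the earlier label → C.
I and K now also ready, so the ready set is {I, J, K}; I has the earlier label → I.
Ready: J and K. J has the earlier label → J.
D now also ready, so the ready set is {D, K}; D has the earlier label → D.
Now E and K have their prerequisites met. E has the earlier label, so E next.
That leaves K as the only ready step → K.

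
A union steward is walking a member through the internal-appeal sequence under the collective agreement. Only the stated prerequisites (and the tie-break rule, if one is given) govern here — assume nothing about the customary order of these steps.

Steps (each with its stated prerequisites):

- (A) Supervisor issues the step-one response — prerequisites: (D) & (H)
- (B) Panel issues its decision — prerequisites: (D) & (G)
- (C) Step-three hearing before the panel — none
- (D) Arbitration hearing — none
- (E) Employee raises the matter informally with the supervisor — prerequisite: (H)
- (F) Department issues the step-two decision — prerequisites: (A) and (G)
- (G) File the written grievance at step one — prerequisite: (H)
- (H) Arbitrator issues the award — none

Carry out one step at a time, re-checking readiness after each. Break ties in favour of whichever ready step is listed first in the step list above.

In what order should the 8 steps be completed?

Nothing is required for (C), (D) and (H). (C) is listed earlier → (C) first.
Now (D) and (H) have their prerequisites met. (D) is listed earlier, so (D) next.
Next only (H) has its prerequisites met → (H).
Now (A), (E) and (G) have their prerequisites met. (A) is listed earlier, so (A) next.
Ready: (E) and (G). (E) is listed earlier → (E).
(G) needed (H), now all done → (G).
Ready: (B) and (F). (B) is listed earlier → (B).
Next only (F) has its prerequisites met → (F).

(C), (D), (H), (A), (E), (G), (B), (F)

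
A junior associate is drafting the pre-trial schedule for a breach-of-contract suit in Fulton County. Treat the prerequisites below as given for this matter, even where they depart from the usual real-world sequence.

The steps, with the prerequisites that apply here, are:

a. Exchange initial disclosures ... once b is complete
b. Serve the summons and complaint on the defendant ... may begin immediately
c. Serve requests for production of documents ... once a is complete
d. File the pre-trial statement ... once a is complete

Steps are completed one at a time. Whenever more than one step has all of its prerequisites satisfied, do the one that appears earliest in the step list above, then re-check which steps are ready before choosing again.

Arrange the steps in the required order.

Only b has no prerequisites, so it is first.
Next only a has its prerequisites met → a.
Ready: c and d. c is listed earlier → c.
d needed a, now all done → d.

b a c d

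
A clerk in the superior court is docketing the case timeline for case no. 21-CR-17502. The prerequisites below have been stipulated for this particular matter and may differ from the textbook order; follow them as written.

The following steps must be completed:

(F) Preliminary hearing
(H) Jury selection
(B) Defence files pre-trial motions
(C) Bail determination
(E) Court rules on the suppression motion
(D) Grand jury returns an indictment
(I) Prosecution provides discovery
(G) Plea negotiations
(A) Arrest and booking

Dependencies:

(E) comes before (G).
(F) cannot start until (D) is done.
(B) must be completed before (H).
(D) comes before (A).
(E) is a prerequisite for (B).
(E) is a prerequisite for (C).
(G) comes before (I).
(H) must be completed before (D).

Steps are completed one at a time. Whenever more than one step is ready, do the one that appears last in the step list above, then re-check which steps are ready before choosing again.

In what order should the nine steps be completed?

(E), (G), (I), (C), (B), (H), (D), (A), (F)

Only (E) has no prerequisites, so it is first.
Now (G), (C) and (B) have their prerequisites met. (G) is listed later, so (G) next.
(I) now also ready, so the ready set is {(I), (C), (B)}; (I) is listed later → (I).
Now (C) and (B) have their prerequisites met. (C) is listed later, so (C) next.
That leaves (B) as the only ready step → (B).
(H) needed (B), now all done → (H).
(D) needed (H), now all done → (D).
Ready: (A) and (F). (A) is listed later → (A).
(F) needed (D), now all done → (F).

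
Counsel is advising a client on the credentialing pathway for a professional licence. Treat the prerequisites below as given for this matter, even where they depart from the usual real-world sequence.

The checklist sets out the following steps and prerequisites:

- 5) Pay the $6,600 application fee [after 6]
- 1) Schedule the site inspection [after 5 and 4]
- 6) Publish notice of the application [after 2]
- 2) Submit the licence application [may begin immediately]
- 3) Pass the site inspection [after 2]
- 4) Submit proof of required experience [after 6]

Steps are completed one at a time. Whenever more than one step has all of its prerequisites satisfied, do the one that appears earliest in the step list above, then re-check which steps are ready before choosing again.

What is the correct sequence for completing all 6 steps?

2, 6, 5, 3, 4, 1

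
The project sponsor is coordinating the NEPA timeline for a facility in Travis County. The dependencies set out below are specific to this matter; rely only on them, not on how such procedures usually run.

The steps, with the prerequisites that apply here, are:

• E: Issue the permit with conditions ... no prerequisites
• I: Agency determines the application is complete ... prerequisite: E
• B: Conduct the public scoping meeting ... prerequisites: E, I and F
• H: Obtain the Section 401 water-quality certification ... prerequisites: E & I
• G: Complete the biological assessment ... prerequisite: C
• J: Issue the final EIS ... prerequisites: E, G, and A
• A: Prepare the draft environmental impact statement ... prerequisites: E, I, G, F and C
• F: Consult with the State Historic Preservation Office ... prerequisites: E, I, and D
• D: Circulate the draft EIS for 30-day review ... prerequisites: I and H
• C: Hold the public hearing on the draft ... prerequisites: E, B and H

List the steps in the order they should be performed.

E I H D F B C G A J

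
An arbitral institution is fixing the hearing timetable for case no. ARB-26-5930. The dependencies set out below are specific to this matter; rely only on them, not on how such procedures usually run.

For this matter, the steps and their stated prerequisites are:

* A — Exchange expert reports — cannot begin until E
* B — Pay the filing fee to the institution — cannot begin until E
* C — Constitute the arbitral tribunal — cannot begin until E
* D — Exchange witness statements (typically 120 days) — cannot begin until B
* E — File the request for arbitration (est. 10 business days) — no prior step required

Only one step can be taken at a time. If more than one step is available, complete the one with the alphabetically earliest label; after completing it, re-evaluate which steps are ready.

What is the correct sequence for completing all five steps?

E, A, B, C, D

E is the only step with nothing outstanding, so it goes first.
A, B and C are all available; A has the earlier label → A.
Ready: B and C. B has the earlier label → B.
D now also ready, so the ready set is {C, D}; C has the earlier label → C.
That leaves D as the only ready step → D.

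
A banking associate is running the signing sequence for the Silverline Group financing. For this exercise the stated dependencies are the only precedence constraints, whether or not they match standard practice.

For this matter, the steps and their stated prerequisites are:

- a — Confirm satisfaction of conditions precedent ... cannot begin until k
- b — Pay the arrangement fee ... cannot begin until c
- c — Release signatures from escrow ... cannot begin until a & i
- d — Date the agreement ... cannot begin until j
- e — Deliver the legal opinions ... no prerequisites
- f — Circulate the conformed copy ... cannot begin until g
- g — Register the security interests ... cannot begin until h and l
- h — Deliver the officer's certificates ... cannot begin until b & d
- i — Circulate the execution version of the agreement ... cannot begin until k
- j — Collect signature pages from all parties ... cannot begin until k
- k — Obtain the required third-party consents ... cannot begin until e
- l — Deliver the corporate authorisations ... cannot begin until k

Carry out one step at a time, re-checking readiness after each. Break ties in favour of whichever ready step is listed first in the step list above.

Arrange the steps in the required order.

Only e has no prerequisites, so it is first.
That leaves k as the only ready step → k.
Ready: a, i, j and l. a is listed earlier → a.
Ready: i, j and l. i is listed earlier → i.
c now also ready, so the ready set is {c, j, l}; c is listed earlier → c.
b now also ready, so the ready set is {b, j, l}; b is listed earlier → b.
Now j and l have their prerequisites met. j is listed earlier, so j next.
d now also ready, so the ready set is {d, l}; d is listed earlier → d.
Now h and l have their prerequisites met. h is listed earlier, so h next.
Next only l has its prerequisites met → l.
g needed h and l, now all done → g.
Next only f has its prerequisites met → f.

e → k → a → i → c → b → j → d → h → l → g → f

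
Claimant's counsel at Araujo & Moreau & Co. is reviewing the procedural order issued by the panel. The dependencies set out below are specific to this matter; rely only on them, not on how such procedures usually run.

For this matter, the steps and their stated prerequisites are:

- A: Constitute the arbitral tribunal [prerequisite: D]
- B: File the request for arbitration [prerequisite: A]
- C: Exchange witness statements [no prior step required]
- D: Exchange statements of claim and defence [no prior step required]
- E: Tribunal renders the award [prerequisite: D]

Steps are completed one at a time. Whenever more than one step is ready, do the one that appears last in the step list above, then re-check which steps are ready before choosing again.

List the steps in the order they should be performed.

D → E → C → A → B

D and C have no prerequisites; D is listed later, so D is first.
Ready: E, C and A. E is listed later → E.
Ready: C and A. C is listed later → C.
Next only A has its prerequisites met → A.
B is the only step now ready → B.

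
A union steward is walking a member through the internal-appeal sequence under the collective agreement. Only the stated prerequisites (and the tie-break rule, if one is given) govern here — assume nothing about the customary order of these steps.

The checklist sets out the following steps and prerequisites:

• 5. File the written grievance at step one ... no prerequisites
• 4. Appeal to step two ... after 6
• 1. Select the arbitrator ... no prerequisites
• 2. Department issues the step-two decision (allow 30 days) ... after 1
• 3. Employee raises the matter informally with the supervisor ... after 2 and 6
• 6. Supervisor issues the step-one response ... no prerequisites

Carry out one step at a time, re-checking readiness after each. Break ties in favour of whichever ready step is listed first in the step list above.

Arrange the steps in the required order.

Nothing is required for 5, 1 and 6. 5 is listed earlier → 5 first.
Ready: 1 and 6. 1 is listed earlier → 1.
2 and 6 are both available; 2 is listed earlier → 2.
6 is the only step now ready → 6.
Ready: 4 and 3. 4 is listed earlier → 4.
Next only 3 has its prerequisites met → 3.

5 1 2 6 4 3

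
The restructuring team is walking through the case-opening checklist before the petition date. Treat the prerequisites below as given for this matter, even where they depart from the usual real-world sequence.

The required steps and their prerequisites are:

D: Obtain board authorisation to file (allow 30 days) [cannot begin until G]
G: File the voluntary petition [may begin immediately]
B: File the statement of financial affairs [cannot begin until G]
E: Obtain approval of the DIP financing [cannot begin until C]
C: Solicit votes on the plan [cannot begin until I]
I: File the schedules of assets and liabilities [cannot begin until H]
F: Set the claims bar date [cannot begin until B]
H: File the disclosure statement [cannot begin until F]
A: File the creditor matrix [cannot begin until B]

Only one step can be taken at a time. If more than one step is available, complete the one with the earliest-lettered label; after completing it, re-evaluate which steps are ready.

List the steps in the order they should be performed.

G, B, A, D, F, H, I, C, E

G has no prerequisites → G first.
Ready: B and D. B has the earlier label → B.
A and F now also ready, so the ready set is {A, D, F}; A has the earlier label → A.
Now D and F have their prerequisites met. D has the earlier label, so D next.
Next only F has its prerequisites met → F.
H needed F, now all done → H.
I needed H, now all done → I.
Next only C has its prerequisites met → C.
E is the only step now ready → E.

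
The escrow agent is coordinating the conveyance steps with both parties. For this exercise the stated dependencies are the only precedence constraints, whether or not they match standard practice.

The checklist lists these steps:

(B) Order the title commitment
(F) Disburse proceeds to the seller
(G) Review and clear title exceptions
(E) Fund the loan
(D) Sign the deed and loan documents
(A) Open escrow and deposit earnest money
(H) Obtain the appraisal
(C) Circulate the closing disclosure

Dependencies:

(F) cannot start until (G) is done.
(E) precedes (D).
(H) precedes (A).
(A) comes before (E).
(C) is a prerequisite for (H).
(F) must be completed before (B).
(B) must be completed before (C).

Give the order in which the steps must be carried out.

(G) is the only step with nothing outstanding, so it goes first.
Next only (F) has its prerequisites met → (F).
(B) needed (F), now all done → (B).
(C) needed (B), now all done → (C).
(H) needed (C), now all done → (H).
That leaves (A) as the only ready step → (A).
Next only (E) has its prerequisites met → (E).
Next only (D) has its prerequisites met → (D).

(G), (F), (B), (C), (H), (A), (E), (D)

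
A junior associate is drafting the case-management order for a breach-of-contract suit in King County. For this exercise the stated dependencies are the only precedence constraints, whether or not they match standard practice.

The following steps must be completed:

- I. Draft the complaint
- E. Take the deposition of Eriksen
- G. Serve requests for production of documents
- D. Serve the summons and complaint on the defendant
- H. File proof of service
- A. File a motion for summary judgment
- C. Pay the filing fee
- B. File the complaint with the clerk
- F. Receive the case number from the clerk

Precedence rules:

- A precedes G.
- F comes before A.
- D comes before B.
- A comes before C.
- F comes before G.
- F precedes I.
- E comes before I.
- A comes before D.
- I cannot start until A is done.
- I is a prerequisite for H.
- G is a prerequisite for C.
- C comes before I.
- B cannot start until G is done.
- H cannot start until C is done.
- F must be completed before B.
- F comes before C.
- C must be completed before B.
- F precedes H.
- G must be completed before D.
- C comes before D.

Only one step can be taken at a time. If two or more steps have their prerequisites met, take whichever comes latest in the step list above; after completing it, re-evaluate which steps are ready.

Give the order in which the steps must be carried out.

F, A, G, C, D, B, E, I, H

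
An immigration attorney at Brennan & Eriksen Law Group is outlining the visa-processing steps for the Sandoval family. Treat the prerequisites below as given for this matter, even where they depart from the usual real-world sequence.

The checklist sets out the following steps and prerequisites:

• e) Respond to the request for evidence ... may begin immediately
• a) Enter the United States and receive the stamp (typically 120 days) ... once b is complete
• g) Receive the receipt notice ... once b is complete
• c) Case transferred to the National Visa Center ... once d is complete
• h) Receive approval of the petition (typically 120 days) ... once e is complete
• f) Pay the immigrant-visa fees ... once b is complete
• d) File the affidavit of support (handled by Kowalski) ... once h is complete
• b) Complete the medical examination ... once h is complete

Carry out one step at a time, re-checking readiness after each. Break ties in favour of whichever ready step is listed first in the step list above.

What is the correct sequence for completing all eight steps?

e is the only step with nothing outstanding, so it goes first.
That leaves h as the only ready step → h.
Ready: d and b. d is listed earlier → d.
Now c and b have their prerequisites met. c is listed earlier, so c next.
That leaves b as the only ready step → b.
Ready: a, g and f. a is listed earlier → a.
g and f are both available; g is listed earlier → g.
f is the only step now ready → f.

e h d c b a g f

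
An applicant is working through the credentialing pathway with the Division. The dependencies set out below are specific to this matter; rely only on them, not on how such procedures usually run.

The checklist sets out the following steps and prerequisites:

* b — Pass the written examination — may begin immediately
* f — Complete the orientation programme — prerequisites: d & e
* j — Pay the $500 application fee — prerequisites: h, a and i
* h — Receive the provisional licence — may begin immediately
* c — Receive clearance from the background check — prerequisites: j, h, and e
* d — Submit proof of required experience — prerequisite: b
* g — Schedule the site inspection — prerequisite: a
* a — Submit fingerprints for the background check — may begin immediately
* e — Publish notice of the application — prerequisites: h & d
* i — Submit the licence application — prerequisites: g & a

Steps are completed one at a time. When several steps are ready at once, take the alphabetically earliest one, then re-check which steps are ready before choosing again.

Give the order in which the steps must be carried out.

a, b, d, g, h, e, f, i, j, c

Nothing is required for a, b and h. a has the earlier label → a first.
Ready: b, g and h. b has the earlier label → b.
Ready: d, g and h. d has the earlier label → d.
Ready: g and h. g has the earlier label → g.
h and i are both available; h has the earlier label → h.
e now also ready, so the ready set is {e, i}; e has the earlier label → e.
Now f and i have their prerequisites met. f has the earlier label, so f next.
That leaves i as the only ready step → i.
j needed a, h and i, now all done → j.
c is the only step now ready → c.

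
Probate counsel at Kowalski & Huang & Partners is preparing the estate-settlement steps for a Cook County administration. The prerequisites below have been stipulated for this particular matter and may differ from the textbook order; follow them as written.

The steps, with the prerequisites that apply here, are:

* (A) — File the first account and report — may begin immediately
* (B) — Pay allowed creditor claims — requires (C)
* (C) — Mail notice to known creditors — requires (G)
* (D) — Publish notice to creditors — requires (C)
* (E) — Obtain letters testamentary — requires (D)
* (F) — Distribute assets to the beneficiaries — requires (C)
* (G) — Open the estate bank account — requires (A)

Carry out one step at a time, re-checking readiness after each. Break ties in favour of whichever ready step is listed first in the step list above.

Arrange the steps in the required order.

(A) is the only step with nothing outstanding, so it goes first.
(G) needed (A), now all done → (G).
(C) needed (G), now all done → (C).
(B), (D) and (F) are all available; (B) is listed earlier → (B).
Now (D) and (F) have their prerequisites met. (D) is listed earlier, so (D) next.
Now (E) and (F) have their prerequisites met. (E) is listed earlier, so (E) next.
(F) needed (C), now all done → (F).

(A) (G) (C) (B) (D) (E) (F)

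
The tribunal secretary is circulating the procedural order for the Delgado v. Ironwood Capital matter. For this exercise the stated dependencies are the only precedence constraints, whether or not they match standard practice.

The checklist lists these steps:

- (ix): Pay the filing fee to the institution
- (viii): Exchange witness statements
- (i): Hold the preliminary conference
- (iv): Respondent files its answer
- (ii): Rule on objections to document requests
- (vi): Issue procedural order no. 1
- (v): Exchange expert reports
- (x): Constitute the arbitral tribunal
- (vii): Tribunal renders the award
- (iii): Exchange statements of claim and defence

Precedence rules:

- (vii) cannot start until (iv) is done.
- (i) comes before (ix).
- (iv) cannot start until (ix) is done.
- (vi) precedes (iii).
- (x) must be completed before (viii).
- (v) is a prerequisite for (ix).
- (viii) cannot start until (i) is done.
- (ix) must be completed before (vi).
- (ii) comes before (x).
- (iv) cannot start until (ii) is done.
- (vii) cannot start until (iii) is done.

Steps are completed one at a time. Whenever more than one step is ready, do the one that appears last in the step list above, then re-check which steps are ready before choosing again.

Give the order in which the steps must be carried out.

(v), (ii), (x), (i), (viii), (ix), (vi), (iii), (iv), (vii)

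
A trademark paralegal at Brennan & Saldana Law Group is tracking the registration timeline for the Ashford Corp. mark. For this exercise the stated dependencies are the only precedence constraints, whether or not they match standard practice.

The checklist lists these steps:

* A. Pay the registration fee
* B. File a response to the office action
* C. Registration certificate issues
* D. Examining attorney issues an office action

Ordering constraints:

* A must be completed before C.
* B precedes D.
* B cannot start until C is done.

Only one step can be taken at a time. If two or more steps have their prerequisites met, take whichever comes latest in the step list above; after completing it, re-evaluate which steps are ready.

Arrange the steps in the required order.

A C B D

A has no prerequisites → A first.
Next only C has its prerequisites met → C.
B is the only step now ready → B.
That leaves D as the only ready step → D.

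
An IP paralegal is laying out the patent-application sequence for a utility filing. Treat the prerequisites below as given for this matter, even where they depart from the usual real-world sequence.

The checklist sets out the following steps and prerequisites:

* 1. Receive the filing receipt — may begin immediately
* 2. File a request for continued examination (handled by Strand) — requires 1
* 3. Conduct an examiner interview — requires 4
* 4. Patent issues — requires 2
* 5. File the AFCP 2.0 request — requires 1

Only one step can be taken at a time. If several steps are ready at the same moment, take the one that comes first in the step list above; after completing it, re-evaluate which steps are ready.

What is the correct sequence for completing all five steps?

1 is the only step with nothing outstanding, so it goes first.
2 and 5 are both available; 2 is listed earlier → 2.
4 and 5 are both available; 4 is listed earlier → 4.
Now 3 and 5 have their prerequisites met. 3 is listed earlier, so 3 next.
5 needed 1, now all done → 5.

1 → 2 → 4 → 3 → 5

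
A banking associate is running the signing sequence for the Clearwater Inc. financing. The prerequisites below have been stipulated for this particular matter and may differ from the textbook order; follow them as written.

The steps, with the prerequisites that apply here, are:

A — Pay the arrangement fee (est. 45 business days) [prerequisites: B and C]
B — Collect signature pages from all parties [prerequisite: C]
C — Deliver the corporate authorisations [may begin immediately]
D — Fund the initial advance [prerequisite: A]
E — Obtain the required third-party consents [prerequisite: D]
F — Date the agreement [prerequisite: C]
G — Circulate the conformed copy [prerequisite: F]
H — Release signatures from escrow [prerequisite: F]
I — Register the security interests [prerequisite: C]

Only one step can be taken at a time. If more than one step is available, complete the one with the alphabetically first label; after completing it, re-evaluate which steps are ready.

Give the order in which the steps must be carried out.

Only C has no prerequisites, so it is first.
Ready: B, F and I. B has the earlier label → B.
A now also ready, so the ready set is {A, F, I}; A has the earlier label → A.
Ready: D, F and I. D has the earlier label → D.
E now also ready, so the ready set is {E, F, I}; E has the earlier label → E.
Now F and I have their prerequisites met. F has the earlier label, so F next.
G and H now also ready, so the ready set is {G, H, I}; G has the earlier label → G.
Ready: H and I. H has the earlier label → H.
I needed C, now all done → I.

C, B, A, D, E, F, G, H, I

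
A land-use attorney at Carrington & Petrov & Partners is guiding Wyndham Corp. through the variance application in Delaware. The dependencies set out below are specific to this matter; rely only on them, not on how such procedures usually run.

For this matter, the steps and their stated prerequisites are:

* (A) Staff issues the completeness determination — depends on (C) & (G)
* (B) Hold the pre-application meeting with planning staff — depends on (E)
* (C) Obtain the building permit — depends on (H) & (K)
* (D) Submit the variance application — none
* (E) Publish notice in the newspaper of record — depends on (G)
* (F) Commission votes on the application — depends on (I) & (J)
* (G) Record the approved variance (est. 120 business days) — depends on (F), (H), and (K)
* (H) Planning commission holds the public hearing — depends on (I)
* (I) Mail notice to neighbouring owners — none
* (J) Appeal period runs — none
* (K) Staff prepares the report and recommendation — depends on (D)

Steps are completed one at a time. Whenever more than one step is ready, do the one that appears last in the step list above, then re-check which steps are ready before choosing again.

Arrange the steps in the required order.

(J), (I), (H), (F), (D), (K), (G), (E), (C), (B), (A)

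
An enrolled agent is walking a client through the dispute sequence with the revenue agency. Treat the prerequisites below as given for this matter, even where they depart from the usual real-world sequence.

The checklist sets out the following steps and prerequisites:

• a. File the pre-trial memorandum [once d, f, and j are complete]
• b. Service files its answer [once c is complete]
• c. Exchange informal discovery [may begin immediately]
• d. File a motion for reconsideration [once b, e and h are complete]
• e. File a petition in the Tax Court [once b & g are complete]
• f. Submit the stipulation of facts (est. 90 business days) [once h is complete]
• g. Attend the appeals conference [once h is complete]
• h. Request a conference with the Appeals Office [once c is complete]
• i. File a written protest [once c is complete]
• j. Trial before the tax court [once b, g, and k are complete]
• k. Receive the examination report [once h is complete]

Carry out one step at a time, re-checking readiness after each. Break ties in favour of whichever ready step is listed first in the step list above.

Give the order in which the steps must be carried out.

Only c has no prerequisites, so it is first.
Now b, h and i have their prerequisites met. b is listed earlier, so b next.
Ready: h and i. h is listed earlier → h.
f, g and k now also ready, so the ready set is {f, g, i, k}; f is listed earlier → f.
Now g, i and k have their prerequisites met. g is listed earlier, so g next.
e now also ready, so the ready set is {e, i, k}; e is listed earlier → e.
Now d, i and k have their prerequisites met. d is listed earlier, so d next.
Ready: i and k. i is listed earlier → i.
k needed h, now all done → k.
j is the only step now ready → j.
Next only a has its prerequisites met → a.

c → b → h → f → g → e → d → i → k → j → a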